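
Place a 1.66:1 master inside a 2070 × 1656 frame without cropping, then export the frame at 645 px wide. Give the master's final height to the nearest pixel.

Fitted into 2070×1656, the master spans the width; its height is 2070 / 1.660 ≈ 1246.99 px.
Scaling 2070 → 645 is ×0.3116, so the height becomes 1246.99 × 0.3116 ≈ 388.55 px.

389 px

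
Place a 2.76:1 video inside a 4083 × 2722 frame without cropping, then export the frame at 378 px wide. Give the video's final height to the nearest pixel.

137 px

At 4083×2722 the video is width-limited, so height = 4083 / 2.760 ≈ 1479.35 px.
Resizing to 378 px wide multiplies everything by 0.0926: 1479.35 → 136.96 px.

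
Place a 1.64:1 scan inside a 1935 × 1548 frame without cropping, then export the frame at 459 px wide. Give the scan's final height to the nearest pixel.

280 px

Fitted into 1935×1548, the scan spans the width; its height is 1935 / 1.640 ≈ 1179.88 px.
The frame scales by 459/1935 = 0.2372; 1179.88 × 0.2372 ≈ 279.88 px.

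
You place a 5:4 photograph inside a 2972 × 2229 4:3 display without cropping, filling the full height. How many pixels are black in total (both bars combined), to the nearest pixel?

Content width = 2229 × 5/4 ≈ 2786.2500 px.
2972 − 2786.2500 = 185.7500 px of bars.
Across the 2229-px span: 185.7500 × 2229 ≈ 414037 px.

414037 pixels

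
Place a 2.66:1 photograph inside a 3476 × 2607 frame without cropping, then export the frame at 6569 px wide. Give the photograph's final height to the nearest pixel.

2470 px

At 3476×2607 the photograph is width-limited, so height = 3476 / 2.660 ≈ 1306.77 px.
The frame scales by 6569/3476 = 1.8898; 1306.77 × 1.8898 ≈ 2469.55 px.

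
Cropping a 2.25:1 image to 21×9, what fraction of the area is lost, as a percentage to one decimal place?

3.6%

21×9 is wider than 2.25:1, so the crop keeps the full width and trims the height.
(2.250)/(2.333) ≈ 0.964 of the area survives, leaving 3.57% discarded.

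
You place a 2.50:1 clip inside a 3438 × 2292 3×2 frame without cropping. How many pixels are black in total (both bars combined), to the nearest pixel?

3151958 pixels

2.50:1 (2.500) > 3×2 (1.500), so the clip fills the width.
Content height = 3438 / 2.500 ≈ 1375.2000 px.
Leftover height: 2292 − 1375.2000 = 916.8000 px.
That's 916.8000 × 3438 ≈ 3151958 black pixels.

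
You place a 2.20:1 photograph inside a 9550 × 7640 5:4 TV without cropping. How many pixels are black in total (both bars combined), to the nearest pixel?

2.20:1 is wider than 5:4, so it spans the full width.
The photograph is 9550 / 2.200 ≈ 4340.9091 px tall.
Leftover height: 7640 − 4340.9091 = 3299.0909 px.
Across the 9550-px span: 3299.0909 × 9550 ≈ 31506318 px.

31506318 pixels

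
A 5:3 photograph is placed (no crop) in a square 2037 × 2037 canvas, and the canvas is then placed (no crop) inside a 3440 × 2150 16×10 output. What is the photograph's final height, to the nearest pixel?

1290 px

5:3 in 2037×2037: fills the width, so the photograph is 2037.00 × 1222.20.
square in 3440×2150: fills the height, so the intermediate becomes 2150.00 × 2150.00 — a scale of ×1.0555.
Applying the same ×1.0555: 1222.20 → 1290.00.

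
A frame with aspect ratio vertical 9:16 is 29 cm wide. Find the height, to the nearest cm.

52 cm

29·16/9 = 51.56.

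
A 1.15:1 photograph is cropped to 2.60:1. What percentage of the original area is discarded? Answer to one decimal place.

55.8%

2.60:1 is wider than 1.15:1, so the crop keeps the full width and trims the height.
Fraction kept = (1.150)/(2.600) ≈ 44.23%, so 55.77% is lost.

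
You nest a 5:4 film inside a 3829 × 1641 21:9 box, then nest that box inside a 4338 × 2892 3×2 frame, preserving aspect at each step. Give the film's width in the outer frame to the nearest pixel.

2324 px

5:4 in 3829×1641: fills the height, so the film is 2051.25 × 1641.00.
The 21:9 canvas is width-limited in 4338×2892, giving 4338.00 × 1859.14; scale factor 1.1329.
The film scales with it: width 2051.25 × 1.1329 ≈ 2323.93.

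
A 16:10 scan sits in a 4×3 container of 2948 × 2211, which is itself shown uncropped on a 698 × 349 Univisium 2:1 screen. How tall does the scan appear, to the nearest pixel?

291 px

Inside the 2948×2211 canvas the scan is width-limited at 2948.00 × 1842.50.
The 4×3 canvas is height-limited in 698×349, giving 465.33 × 349.00; scale factor 0.1578.
The scan scales with it: height 1842.50 × 0.1578 ≈ 290.83.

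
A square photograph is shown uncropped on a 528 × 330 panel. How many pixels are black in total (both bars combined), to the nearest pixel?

square is narrower than 16:10, so it spans the full height.
The photograph is 330 × 1/1 ≈ 330.0000 px wide.
Black = 528 − 330.0000 = 198.0000 px.
Across the 330-px span: 198.0000 × 330 ≈ 65340 px.

65340 pixels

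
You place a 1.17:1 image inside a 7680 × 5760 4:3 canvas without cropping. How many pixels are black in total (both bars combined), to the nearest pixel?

Since 1.170 < 1.333, the image is height-limited.
The image is 5760 × 1.170 ≈ 6739.2000 px wide.
Black = 7680 − 6739.2000 = 940.8000 px.
Across the 5760-px span: 940.8000 × 5760 ≈ 5419008 px.

5419008 pixels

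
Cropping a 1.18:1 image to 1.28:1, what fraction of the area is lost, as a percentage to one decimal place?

Going from 1.18:1 to 1.28:1 means cutting height while keeping width.
(1.180)/(1.280) ≈ 0.922 of the area survives, leaving 7.81% discarded.

7.8%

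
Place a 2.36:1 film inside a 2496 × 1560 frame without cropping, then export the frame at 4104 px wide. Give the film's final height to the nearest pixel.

1739 px

At 2496×1560 the film is width-limited, so height = 2496 / 2.360 ≈ 1057.63 px.
The frame scales by 4104/2496 = 1.6442; 1057.63 × 1.6442 ≈ 1738.98 px.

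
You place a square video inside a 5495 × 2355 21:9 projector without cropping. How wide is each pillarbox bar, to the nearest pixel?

square (1.000) < 21:9 (2.333), so the video fills the height.
That makes the image 2355.00 px wide (2355 × 1/1).
Black = 5495 − 2355.00 = 3140.00 px, or 1570.00 per bar.

1570 px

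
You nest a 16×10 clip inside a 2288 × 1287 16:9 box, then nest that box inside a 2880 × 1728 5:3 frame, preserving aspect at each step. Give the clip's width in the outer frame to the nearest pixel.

2592 px

Inside the 2288×1287 canvas the clip is height-limited at 2059.20 × 1287.00.
The 16:9 canvas is width-limited in 2880×1728, giving 2880.00 × 1620.00; scale factor 1.2587.
Applying the same ×1.2587: 2059.20 → 2592.00.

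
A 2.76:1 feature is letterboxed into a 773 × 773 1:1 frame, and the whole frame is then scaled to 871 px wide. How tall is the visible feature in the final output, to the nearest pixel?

316 px

Fitted into 773×773, the feature spans the width; its height is 773 / 2.760 ≈ 280.07 px.
The frame scales by 871/773 = 1.1268; 280.07 × 1.1268 ≈ 315.58 px.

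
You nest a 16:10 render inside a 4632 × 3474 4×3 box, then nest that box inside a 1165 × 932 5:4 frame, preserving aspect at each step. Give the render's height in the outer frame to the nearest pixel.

Inside the 4632×3474 canvas the render is width-limited at 4632.00 × 2895.00.
Second fit — the 4×3 canvas into 1165×932 spans the width: 1165.00 × 873.75 (×0.2515 from 4632×3474).
Applying the same ×0.2515: 2895.00 → 728.12.

728 px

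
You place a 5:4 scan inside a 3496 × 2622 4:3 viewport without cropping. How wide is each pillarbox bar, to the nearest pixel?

5:4 (1.250) < 4:3 (1.333), so the scan fills the height.
The scan is 2622 × 5/4 ≈ 3277.50 px wide.
Leftover width: 3496 − 3277.50 = 218.50 px → 109.25 each side.

109 px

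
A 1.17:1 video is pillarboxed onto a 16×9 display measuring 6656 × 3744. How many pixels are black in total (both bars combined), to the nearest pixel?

8519547 pixels

1.17:1 is narrower than 16×9, so it spans the full height.
That makes the image 4380.4800 px wide (3744 × 1.170).
Black = 6656 − 4380.4800 = 2275.5200 px.
Across the 3744-px span: 2275.5200 × 3744 ≈ 8519547 px.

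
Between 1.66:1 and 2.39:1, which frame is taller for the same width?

1.66:1

1.66 and 2.39; 2.39 > 1.66. The smaller width-to-height ratio is the taller frame.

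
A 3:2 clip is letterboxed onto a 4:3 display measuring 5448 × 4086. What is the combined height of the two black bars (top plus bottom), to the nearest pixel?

3:2 (1.500) > 4:3 (1.333), so the clip fills the width.
The clip is 5448 × 2/3 ≈ 3632.00 px tall.
Leftover height: 4086 − 3632.00 = 454.00 px.

454 px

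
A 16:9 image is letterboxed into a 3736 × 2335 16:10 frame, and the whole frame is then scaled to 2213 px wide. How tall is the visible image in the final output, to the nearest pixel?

1245 px

In the 3736×2335 frame the image fills the width: height = 3736 × 9/16 ≈ 2101.50 px.
Resizing to 2213 px wide multiplies everything by 0.5923: 2101.50 → 1244.81 px.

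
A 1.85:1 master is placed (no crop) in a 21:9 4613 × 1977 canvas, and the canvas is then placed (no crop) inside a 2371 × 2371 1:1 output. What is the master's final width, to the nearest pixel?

1880 px

Inside the 4613×1977 canvas the master is height-limited at 3657.45 × 1977.00.
The 21:9 canvas is width-limited in 2371×2371, giving 2371.00 × 1016.14; scale factor 0.5140.
So the master's width is 3657.45 × 0.5140 ≈ 1879.86.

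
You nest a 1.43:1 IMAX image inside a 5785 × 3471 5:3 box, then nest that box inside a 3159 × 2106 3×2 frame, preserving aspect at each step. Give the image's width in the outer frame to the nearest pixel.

2710 px

Inside the 5785×3471 canvas the image is height-limited at 4963.53 × 3471.00.
Second fit — the 5:3 canvas into 3159×2106 spans the width: 3159.00 × 1895.40 (×0.5461 from 5785×3471).
So the image's width is 4963.53 × 0.5461 ≈ 2710.42.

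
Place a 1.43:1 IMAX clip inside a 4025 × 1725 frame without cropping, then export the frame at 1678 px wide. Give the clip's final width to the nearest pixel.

At 4025×1725 the clip is height-limited, so width = 1725 × 1.430 ≈ 2466.75 px.
The frame scales by 1678/4025 = 0.4169; 2466.75 × 0.4169 ≈ 1028.37 px.

1028 px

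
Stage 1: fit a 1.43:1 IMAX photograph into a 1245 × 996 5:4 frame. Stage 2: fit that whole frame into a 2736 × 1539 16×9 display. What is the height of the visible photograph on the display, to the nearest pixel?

1345 px

First fit — 1.43:1 IMAX into 1245×996 spans the width: 1245.00 × 870.63.
Second fit — the 5:4 canvas into 2736×1539 spans the height: 1923.75 × 1539.00 (×1.5452 from 1245×996).
The photograph scales with it: height 870.63 × 1.5452 ≈ 1345.28.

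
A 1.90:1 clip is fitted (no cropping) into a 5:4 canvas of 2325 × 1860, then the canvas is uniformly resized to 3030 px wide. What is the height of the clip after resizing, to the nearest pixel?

1595 px

Fitted into 2325×1860, the clip spans the width; its height is 2325 / 1.900 ≈ 1223.68 px.
The frame scales by 3030/2325 = 1.3032; 1223.68 × 1.3032 ≈ 1594.74 px.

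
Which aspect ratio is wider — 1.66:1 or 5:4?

1.66:1

1.66 and 5:4 = 1.25; 1.66 > 1.25.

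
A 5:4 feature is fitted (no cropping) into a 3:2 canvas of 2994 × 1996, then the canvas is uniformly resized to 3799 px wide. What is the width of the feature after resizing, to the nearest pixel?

3166 px

At 2994×1996 the feature is height-limited, so width = 1996 × 5/4 ≈ 2495.00 px.
Scaling 2994 → 3799 is ×1.2689, so the width becomes 2495.00 × 1.2689 ≈ 3165.83 px.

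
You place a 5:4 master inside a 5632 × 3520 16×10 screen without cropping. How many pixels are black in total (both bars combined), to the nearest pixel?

4336640 pixels

5:4 (1.250) < 16×10 (1.600), so the master fills the height.
The master is 3520 × 5/4 ≈ 4400.0000 px wide.
Black = 5632 − 4400.0000 = 1232.0000 px.
That's 1232.0000 × 3520 ≈ 4336640 black pixels.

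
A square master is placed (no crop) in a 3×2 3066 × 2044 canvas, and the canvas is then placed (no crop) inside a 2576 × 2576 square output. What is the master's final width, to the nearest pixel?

First fit — square into 3066×2044 spans the height: 2044.00 × 2044.00.
3×2 in 2576×2576: fills the width, so the intermediate becomes 2576.00 × 1717.33 — a scale of ×0.8402.
The master scales with it: width 2044.00 × 0.8402 ≈ 1717.33.

1717 px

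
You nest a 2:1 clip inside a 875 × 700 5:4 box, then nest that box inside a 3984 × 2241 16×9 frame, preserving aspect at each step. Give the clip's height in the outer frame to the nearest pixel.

Inside the 875×700 canvas the clip is width-limited at 875.00 × 437.50.
Second fit — the 5:4 canvas into 3984×2241 spans the height: 2801.25 × 2241.00 (×3.2014 from 875×700).
So the clip's height is 437.50 × 3.2014 ≈ 1400.62.

1401 px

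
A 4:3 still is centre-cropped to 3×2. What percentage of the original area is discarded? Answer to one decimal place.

11.1%

The width stays; only height is cut (since 3×2 is wider than 4:3).
Area ratio = (1.333)/(1.500) = 88.89%; the remaining 11.11% is cropped out.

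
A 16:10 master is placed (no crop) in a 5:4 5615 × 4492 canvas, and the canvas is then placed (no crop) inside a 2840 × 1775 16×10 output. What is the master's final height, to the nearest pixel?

First fit — 16:10 into 5615×4492 spans the width: 5615.00 × 3509.38.
The 5:4 canvas is height-limited in 2840×1775, giving 2218.75 × 1775.00; scale factor 0.3951.
So the master's height is 3509.38 × 0.3951 ≈ 1386.72.

1387 px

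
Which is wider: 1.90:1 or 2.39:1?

1.9 and 2.39; 2.39 > 1.9.

2.39:1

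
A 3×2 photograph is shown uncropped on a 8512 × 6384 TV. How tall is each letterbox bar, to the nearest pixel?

355 px

3×2 is wider than 4×3, so it spans the full width.
That makes the image 5674.67 px tall (8512 × 2/3).
Black = 6384 − 5674.67 = 709.33 px, or 354.67 per bar.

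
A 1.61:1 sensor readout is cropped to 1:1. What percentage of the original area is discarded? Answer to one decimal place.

The height stays; only width is cut (since 1:1 is narrower than 1.61:1).
(1.000)/(1.610) ≈ 0.621 of the area survives, leaving 37.89% discarded.

37.9%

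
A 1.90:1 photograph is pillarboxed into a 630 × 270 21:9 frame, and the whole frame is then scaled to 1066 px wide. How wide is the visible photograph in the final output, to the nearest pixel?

868 px

In the 630×270 frame the photograph fills the height: width = 270 × 1.900 ≈ 513.00 px.
The frame scales by 1066/630 = 1.6921; 513.00 × 1.6921 ≈ 868.03 px.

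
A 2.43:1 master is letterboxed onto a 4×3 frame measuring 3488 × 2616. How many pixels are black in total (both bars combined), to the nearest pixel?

2.43:1 (2.430) > 4×3 (1.333), so the master fills the width.
That makes the image 1435.3909 px tall (3488 / 2.430).
2616 − 1435.3909 = 1180.6091 px of bars.
Bar area = 1180.6091 × 3488 ≈ 4117964 px.

4117964 pixels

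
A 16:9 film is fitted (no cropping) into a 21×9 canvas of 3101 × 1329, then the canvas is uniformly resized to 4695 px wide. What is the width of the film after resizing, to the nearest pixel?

3577 px

In the 3101×1329 frame the film fills the height: width = 1329 × 16/9 ≈ 2362.67 px.
Scaling 3101 → 4695 is ×1.5140, so the width becomes 2362.67 × 1.5140 ≈ 3577.14 px.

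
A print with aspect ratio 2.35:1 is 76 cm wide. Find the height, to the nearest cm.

32 cm

Height = 76 / 2.350 = 32.34.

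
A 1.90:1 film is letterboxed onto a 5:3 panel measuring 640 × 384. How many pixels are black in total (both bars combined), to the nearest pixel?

1.90:1 (1.900) > 5:3 (1.667), so the film fills the width.
Content height = 640 / 1.900 ≈ 336.8421 px.
384 − 336.8421 = 47.1579 px of bars.
Across the 640-px span: 47.1579 × 640 ≈ 30181 px.

30181 pixels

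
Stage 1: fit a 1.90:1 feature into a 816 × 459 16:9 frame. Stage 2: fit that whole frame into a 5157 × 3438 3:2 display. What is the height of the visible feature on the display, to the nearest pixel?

Inside the 816×459 canvas the feature is width-limited at 816.00 × 429.47.
16:9 in 5157×3438: fills the width, so the intermediate becomes 5157.00 × 2900.81 — a scale of ×6.3199.
The feature scales with it: height 429.47 × 6.3199 ≈ 2714.21.

2714 px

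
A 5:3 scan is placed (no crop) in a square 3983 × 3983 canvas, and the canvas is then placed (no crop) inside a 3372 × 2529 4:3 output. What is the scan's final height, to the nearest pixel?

5:3 in 3983×3983: fills the width, so the scan is 3983.00 × 2389.80.
The square canvas is height-limited in 3372×2529, giving 2529.00 × 2529.00; scale factor 0.6349.
So the scan's height is 2389.80 × 0.6349 ≈ 1517.40.

1517 px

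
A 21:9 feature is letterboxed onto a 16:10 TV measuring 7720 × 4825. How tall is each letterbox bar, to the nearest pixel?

758 px

Since 2.333 > 1.600, the feature is width-limited.
Content height = 7720 × 9/21 ≈ 3308.57 px.
Leftover height: 4825 − 3308.57 = 1516.43 px → 758.21 each side.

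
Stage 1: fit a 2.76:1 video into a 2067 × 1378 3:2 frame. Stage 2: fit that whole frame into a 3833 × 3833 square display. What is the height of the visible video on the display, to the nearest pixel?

First fit — 2.76:1 into 2067×1378 spans the width: 2067.00 × 748.91.
3:2 in 3833×3833: fills the width, so the intermediate becomes 3833.00 × 2555.33 — a scale of ×1.8544.
The video scales with it: height 748.91 × 1.8544 ≈ 1388.77.

1389 px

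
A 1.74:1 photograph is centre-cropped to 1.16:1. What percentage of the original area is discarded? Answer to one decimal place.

33.3%

The height stays; only width is cut (since 1.16:1 is narrower than 1.74:1).
Fraction kept = (1.160)/(1.740) ≈ 66.67%, so 33.33% is lost.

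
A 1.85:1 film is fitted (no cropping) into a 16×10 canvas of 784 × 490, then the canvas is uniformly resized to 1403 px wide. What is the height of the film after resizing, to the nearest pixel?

758 px

Fitted into 784×490, the film spans the width; its height is 784 / 1.850 ≈ 423.78 px.
Resizing to 1403 px wide multiplies everything by 1.7895: 423.78 → 758.38 px.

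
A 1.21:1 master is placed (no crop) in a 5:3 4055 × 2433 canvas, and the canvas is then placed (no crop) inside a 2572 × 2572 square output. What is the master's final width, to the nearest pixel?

1867 px

1.21:1 in 4055×2433: fills the height, so the master is 2943.93 × 2433.00.
Second fit — the 5:3 canvas into 2572×2572 spans the width: 2572.00 × 1543.20 (×0.6343 from 4055×2433).
The master scales with it: width 2943.93 × 0.6343 ≈ 1867.27.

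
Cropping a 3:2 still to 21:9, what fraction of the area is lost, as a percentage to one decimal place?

35.7%

21:9 is wider than 3:2, so the crop keeps the full width and trims the height.
Area ratio = (1.500)/(2.333) = 64.29%; the remaining 35.71% is cropped out.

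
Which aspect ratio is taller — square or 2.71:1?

square = 1 and 2.71; 2.71 > 1. The smaller width-to-height ratio is the taller frame.

square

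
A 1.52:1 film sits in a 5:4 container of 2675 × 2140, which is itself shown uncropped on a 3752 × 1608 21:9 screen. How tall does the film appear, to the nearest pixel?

1322 px

1.52:1 in 2675×2140: fills the width, so the film is 2675.00 × 1759.87.
The 5:4 canvas is height-limited in 3752×1608, giving 2010.00 × 1608.00; scale factor 0.7514.
The film scales with it: height 1759.87 × 0.7514 ≈ 1322.37.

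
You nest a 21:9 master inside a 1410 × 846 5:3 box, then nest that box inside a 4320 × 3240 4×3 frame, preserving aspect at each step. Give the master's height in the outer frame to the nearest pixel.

1851 px

Inside the 1410×846 canvas the master is width-limited at 1410.00 × 604.29.
Second fit — the 5:3 canvas into 4320×3240 spans the width: 4320.00 × 2592.00 (×3.0638 from 1410×846).
So the master's height is 604.29 × 3.0638 ≈ 1851.43.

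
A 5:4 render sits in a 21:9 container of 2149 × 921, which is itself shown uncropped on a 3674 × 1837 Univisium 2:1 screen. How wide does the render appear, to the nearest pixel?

Inside the 2149×921 canvas the render is height-limited at 1151.25 × 921.00.
Second fit — the 21:9 canvas into 3674×1837 spans the width: 3674.00 × 1574.57 (×1.7096 from 2149×921).
The render scales with it: width 1151.25 × 1.7096 ≈ 1968.21.

1968 px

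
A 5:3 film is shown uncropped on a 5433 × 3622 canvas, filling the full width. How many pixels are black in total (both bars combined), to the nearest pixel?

Content height = 5433 × 3/5 ≈ 3259.8000 px.
3622 − 3259.8000 = 362.2000 px of bars.
Bar area = 362.2000 × 5433 ≈ 1967833 px.

1967833 pixels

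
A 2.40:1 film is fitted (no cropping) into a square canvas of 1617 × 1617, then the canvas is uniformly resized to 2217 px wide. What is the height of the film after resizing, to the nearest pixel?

At 1617×1617 the film is width-limited, so height = 1617 / 2.400 ≈ 673.75 px.
The frame scales by 2217/1617 = 1.3711; 673.75 × 1.3711 ≈ 923.75 px.

924 px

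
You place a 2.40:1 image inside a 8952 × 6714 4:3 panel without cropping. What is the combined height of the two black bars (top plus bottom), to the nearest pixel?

2984 px

Since 2.400 > 1.333, the image is width-limited.
Content height = 8952 / 2.400 ≈ 3730.00 px.
Leftover height: 6714 − 3730.00 = 2984.00 px.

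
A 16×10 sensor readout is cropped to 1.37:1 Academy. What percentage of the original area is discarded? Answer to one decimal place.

14.4%

The height stays; only width is cut (since 1.37:1 Academy is narrower than 16×10).
(1.370)/(1.600) ≈ 0.856 of the area survives, leaving 14.38% discarded.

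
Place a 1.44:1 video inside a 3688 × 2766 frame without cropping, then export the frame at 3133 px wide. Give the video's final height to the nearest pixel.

2176 px

In the 3688×2766 frame the video fills the width: height = 3688 / 1.440 ≈ 2561.11 px.
Scaling 3688 → 3133 is ×0.8495, so the height becomes 2561.11 × 0.8495 ≈ 2175.69 px.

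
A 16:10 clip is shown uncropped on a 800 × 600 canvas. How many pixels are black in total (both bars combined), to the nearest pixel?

80000 pixels

16:10 (1.600) > 4×3 (1.333), so the clip fills the width.
The clip is 800 × 10/16 ≈ 500.0000 px tall.
Leftover height: 600 − 500.0000 = 100.0000 px.
That's 100.0000 × 800 ≈ 80000 black pixels.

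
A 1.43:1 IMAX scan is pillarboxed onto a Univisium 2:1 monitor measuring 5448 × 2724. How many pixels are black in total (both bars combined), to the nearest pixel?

1.43:1 IMAX is narrower than Univisium 2:1, so it spans the full height.
The scan is 2724 × 1.430 ≈ 3895.3200 px wide.
Leftover width: 5448 − 3895.3200 = 1552.6800 px.
Across the 2724-px span: 1552.6800 × 2724 ≈ 4229500 px.

4229500 pixels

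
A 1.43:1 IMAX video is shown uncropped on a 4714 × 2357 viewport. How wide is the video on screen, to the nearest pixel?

1.43:1 IMAX (1.430) < 2:1 (2.000), so the video fills the height.
That makes the image 3370.51 px wide (2357 × 1.430).

3371 px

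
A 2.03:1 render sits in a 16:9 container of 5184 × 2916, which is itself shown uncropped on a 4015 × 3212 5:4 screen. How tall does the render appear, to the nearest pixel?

First fit — 2.03:1 into 5184×2916 spans the width: 5184.00 × 2553.69.
Second fit — the 16:9 canvas into 4015×3212 spans the width: 4015.00 × 2258.44 (×0.7745 from 5184×2916).
Applying the same ×0.7745: 2553.69 → 1977.83.

1978 px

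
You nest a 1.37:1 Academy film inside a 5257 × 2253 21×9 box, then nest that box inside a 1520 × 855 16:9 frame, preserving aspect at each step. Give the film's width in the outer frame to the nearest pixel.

892 px

1.37:1 Academy in 5257×2253: fills the height, so the film is 3086.61 × 2253.00.
The 21×9 canvas is width-limited in 1520×855, giving 1520.00 × 651.43; scale factor 0.2891.
Applying the same ×0.2891: 3086.61 → 892.46.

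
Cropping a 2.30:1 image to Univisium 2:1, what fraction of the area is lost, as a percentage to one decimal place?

13.0%

Univisium 2:1 is narrower than 2.30:1, so the crop keeps the full height and trims the width.
Area ratio = (2.000)/(2.300) = 86.96%; the remaining 13.04% is cropped out.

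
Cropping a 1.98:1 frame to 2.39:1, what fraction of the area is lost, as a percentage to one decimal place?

17.2%

2.39:1 is wider than 1.98:1, so the crop keeps the full width and trims the height.
Fraction kept = (1.980)/(2.390) ≈ 82.85%, so 17.15% is lost.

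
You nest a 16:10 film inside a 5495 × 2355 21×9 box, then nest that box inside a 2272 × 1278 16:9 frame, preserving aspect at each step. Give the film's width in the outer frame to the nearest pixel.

1558 px

16:10 in 5495×2355: fills the height, so the film is 3768.00 × 2355.00.
The 21×9 canvas is width-limited in 2272×1278, giving 2272.00 × 973.71; scale factor 0.4135.
The film scales with it: width 3768.00 × 0.4135 ≈ 1557.94.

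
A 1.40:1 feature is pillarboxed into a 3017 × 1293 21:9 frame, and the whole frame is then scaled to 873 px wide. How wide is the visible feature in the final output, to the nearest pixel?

At 3017×1293 the feature is height-limited, so width = 1293 × 1.400 ≈ 1810.20 px.
Resizing to 873 px wide multiplies everything by 0.2894: 1810.20 → 523.80 px.

524 px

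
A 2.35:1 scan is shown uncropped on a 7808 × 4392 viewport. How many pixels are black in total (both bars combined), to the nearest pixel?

2.35:1 is wider than 16×9, so it spans the full width.
Content height = 7808 / 2.350 ≈ 3322.5532 px.
Black = 4392 − 3322.5532 = 1069.4468 px.
Bar area = 1069.4468 × 7808 ≈ 8350241 px.

8350241 pixels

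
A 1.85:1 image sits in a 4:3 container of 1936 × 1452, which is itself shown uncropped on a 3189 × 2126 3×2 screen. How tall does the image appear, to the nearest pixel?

First fit — 1.85:1 into 1936×1452 spans the width: 1936.00 × 1046.49.
Second fit — the 4:3 canvas into 3189×2126 spans the height: 2834.67 × 2126.00 (×1.4642 from 1936×1452).
Applying the same ×1.4642: 1046.49 → 1532.25.

1532 px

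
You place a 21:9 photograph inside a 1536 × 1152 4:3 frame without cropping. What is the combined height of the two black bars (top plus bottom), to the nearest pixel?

21:9 (2.333) > 4:3 (1.333), so the photograph fills the width.
That makes the image 658.29 px tall (1536 × 9/21).
Black = 1152 − 658.29 = 493.71 px.

494 px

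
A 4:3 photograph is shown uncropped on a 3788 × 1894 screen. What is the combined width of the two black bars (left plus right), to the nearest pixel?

1263 px

4:3 (1.333) < 2:1 (2.000), so the photograph fills the height.
The photograph is 1894 × 4/3 ≈ 2525.33 px wide.
3788 − 2525.33 = 1262.67 px of bars.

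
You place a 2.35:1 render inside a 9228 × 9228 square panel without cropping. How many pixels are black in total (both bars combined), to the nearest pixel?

48919395 pixels

2.35:1 (2.350) > square (1.000), so the render fills the width.
The render is 9228 / 2.350 ≈ 3926.8085 px tall.
Leftover height: 9228 − 3926.8085 = 5301.1915 px.
That's 5301.1915 × 9228 ≈ 48919395 black pixels.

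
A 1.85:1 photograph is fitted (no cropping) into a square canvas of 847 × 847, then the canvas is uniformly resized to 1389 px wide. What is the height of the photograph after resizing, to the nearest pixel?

At 847×847 the photograph is width-limited, so height = 847 / 1.850 ≈ 457.84 px.
The frame scales by 1389/847 = 1.6399; 457.84 × 1.6399 ≈ 750.81 px.

751 px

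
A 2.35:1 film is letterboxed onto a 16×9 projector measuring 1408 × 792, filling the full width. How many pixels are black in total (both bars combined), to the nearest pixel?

271534 pixels

That makes the image 599.1489 px tall (1408 / 2.350).
Black = 792 − 599.1489 = 192.8511 px.
That's 192.8511 × 1408 ≈ 271534 black pixels.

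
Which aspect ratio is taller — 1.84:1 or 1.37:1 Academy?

1.37:1 Academy

1.84 and 1.37; 1.84 > 1.37. The smaller width-to-height ratio is the taller frame.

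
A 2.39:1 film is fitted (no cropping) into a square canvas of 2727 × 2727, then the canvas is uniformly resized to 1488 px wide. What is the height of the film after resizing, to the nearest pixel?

623 px

At 2727×2727 the film is width-limited, so height = 2727 / 2.390 ≈ 1141.00 px.
Scaling 2727 → 1488 is ×0.5457, so the height becomes 1141.00 × 0.5457 ≈ 622.59 px.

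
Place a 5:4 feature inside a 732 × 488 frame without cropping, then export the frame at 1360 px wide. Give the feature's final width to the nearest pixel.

1133 px

Fitted into 732×488, the feature spans the height; its width is 488 × 5/4 ≈ 610.00 px.
Resizing to 1360 px wide multiplies everything by 1.8579: 610.00 → 1133.33 px.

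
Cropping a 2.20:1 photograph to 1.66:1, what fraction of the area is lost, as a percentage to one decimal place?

24.5%

Going from 2.20:1 to 1.66:1 means cutting width while keeping height.
Fraction kept = (1.660)/(2.200) ≈ 75.45%, so 24.55% is lost.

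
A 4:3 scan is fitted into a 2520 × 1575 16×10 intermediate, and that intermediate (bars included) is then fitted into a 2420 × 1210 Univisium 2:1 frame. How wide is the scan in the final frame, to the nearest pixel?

1613 px

4:3 in 2520×1575: fills the height, so the scan is 2100.00 × 1575.00.
Second fit — the 16×10 canvas into 2420×1210 spans the height: 1936.00 × 1210.00 (×0.7683 from 2520×1575).
The scan scales with it: width 2100.00 × 0.7683 ≈ 1613.33.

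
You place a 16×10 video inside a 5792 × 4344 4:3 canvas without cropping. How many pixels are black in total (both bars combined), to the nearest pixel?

4193408 pixels

16×10 is wider than 4:3, so it spans the full width.
The video is 5792 × 10/16 ≈ 3620.0000 px tall.
Leftover height: 4344 − 3620.0000 = 724.0000 px.
Bar area = 724.0000 × 5792 ≈ 4193408 px.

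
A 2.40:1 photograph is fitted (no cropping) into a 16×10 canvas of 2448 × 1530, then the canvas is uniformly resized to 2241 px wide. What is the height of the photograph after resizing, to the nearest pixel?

Fitted into 2448×1530, the photograph spans the width; its height is 2448 / 2.400 ≈ 1020.00 px.
Scaling 2448 → 2241 is ×0.9154, so the height becomes 1020.00 × 0.9154 ≈ 933.75 px.

934 px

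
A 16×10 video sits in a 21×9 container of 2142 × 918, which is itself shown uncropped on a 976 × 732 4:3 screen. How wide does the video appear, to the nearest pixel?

16×10 in 2142×918: fills the height, so the video is 1468.80 × 918.00.
The 21×9 canvas is width-limited in 976×732, giving 976.00 × 418.29; scale factor 0.4556.
The video scales with it: width 1468.80 × 0.4556 ≈ 669.26.

669 px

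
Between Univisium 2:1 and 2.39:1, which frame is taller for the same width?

Univisium 2:1 = 2 and 2.39; 2.39 > 2. The smaller width-to-height ratio is the taller frame.

Univisium 2:1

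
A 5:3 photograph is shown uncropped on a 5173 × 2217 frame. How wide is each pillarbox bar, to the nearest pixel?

739 px

5:3 is narrower than 21:9, so it spans the full height.
That makes the image 3695.00 px wide (2217 × 5/3).
5173 − 3695.00 = 1478.00 px of bars (739.00 each).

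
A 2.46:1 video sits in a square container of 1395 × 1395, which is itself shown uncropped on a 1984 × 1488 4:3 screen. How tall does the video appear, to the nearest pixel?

2.46:1 in 1395×1395: fills the width, so the video is 1395.00 × 567.07.
square in 1984×1488: fills the height, so the intermediate becomes 1488.00 × 1488.00 — a scale of ×1.0667.
So the video's height is 567.07 × 1.0667 ≈ 604.88.

605 px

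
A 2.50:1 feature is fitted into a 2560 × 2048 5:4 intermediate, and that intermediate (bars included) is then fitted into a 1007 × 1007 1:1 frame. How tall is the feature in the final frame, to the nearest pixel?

403 px

First fit — 2.50:1 into 2560×2048 spans the width: 2560.00 × 1024.00.
5:4 in 1007×1007: fills the width, so the intermediate becomes 1007.00 × 805.60 — a scale of ×0.3934.
The feature scales with it: height 1024.00 × 0.3934 ≈ 402.80.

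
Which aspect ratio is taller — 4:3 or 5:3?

4:3

4:3 = 1.333 and 5:3 = 1.667; 1.667 > 1.333. The smaller width-to-height ratio is the taller frame.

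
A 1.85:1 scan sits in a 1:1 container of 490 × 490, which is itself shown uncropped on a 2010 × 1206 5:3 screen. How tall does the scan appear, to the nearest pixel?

1.85:1 in 490×490: fills the width, so the scan is 490.00 × 264.86.
Second fit — the 1:1 canvas into 2010×1206 spans the height: 1206.00 × 1206.00 (×2.4612 from 490×490).
Applying the same ×2.4612: 264.86 → 651.89.

652 px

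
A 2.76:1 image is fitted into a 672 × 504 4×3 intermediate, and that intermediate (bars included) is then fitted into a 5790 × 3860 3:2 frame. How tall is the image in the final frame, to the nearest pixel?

1865 px

2.76:1 in 672×504: fills the width, so the image is 672.00 × 243.48.
Second fit — the 4×3 canvas into 5790×3860 spans the height: 5146.67 × 3860.00 (×7.6587 from 672×504).
So the image's height is 243.48 × 7.6587 ≈ 1864.73.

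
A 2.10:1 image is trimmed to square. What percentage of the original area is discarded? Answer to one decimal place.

square is narrower than 2.10:1, so the crop keeps the full height and trims the width.
Area ratio = (1.000)/(2.100) = 47.62%; the remaining 52.38% is cropped out.

52.4%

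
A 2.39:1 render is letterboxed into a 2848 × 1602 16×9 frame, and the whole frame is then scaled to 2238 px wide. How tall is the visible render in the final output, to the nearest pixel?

936 px

In the 2848×1602 frame the render fills the width: height = 2848 / 2.390 ≈ 1191.63 px.
The frame scales by 2238/2848 = 0.7858; 1191.63 × 0.7858 ≈ 936.40 px.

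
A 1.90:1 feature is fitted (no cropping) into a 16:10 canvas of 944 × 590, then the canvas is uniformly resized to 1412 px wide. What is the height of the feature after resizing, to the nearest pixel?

In the 944×590 frame the feature fills the width: height = 944 / 1.900 ≈ 496.84 px.
Scaling 944 → 1412 is ×1.4958, so the height becomes 496.84 × 1.4958 ≈ 743.16 px.

743 px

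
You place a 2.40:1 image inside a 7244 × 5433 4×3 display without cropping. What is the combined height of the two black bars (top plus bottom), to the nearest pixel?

2.40:1 (2.400) > 4×3 (1.333), so the image fills the width.
Content height = 7244 / 2.400 ≈ 3018.33 px.
5433 − 3018.33 = 2414.67 px of bars.

2415 px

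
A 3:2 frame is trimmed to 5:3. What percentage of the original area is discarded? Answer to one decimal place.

10.0%

5:3 is wider than 3:2, so the crop keeps the full width and trims the height.
Area ratio = (1.500)/(1.667) = 90.00%; the remaining 10.00% is cropped out.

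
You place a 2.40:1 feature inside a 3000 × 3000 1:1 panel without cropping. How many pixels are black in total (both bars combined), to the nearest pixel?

5250000 pixels

Since 2.400 > 1.000, the feature is width-limited.
That makes the image 1250.0000 px tall (3000 / 2.400).
3000 − 1250.0000 = 1750.0000 px of bars.
Bar area = 1750.0000 × 3000 ≈ 5250000 px.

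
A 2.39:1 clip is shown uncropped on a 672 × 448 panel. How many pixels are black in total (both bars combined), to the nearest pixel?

Since 2.390 > 1.500, the clip is width-limited.
That makes the image 281.1715 px tall (672 / 2.390).
Black = 448 − 281.1715 = 166.8285 px.
That's 166.8285 × 672 ≈ 112109 black pixels.

112109 pixels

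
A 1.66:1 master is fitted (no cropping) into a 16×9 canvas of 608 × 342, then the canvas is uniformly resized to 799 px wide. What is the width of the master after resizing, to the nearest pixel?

746 px

At 608×342 the master is height-limited, so width = 342 × 1.660 ≈ 567.72 px.
Scaling 608 → 799 is ×1.3141, so the width becomes 567.72 × 1.3141 ≈ 746.07 px.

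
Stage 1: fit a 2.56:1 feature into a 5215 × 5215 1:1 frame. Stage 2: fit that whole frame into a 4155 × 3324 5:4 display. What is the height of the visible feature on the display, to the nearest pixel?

2.56:1 in 5215×5215: fills the width, so the feature is 5215.00 × 2037.11.
Second fit — the 1:1 canvas into 4155×3324 spans the height: 3324.00 × 3324.00 (×0.6374 from 5215×5215).
So the feature's height is 2037.11 × 0.6374 ≈ 1298.44.

1298 px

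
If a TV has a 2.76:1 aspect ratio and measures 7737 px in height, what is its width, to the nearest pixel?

21354 px

7737 × 2.760 = 21354.12.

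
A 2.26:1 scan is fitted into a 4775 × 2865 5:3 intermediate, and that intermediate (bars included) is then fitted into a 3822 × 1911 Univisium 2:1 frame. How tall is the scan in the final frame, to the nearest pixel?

1409 px

Inside the 4775×2865 canvas the scan is width-limited at 4775.00 × 2112.83.
5:3 in 3822×1911: fills the height, so the intermediate becomes 3185.00 × 1911.00 — a scale of ×0.6670.
The scan scales with it: height 2112.83 × 0.6670 ≈ 1409.29.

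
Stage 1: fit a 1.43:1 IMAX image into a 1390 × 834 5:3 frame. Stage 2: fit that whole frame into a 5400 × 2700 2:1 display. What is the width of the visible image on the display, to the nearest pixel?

1.43:1 IMAX in 1390×834: fills the height, so the image is 1192.62 × 834.00.
Second fit — the 5:3 canvas into 5400×2700 spans the height: 4500.00 × 2700.00 (×3.2374 from 1390×834).
The image scales with it: width 1192.62 × 3.2374 ≈ 3861.00.

3861 px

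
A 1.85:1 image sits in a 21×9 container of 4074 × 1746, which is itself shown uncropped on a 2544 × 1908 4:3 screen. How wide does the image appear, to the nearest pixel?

2017 px

1.85:1 in 4074×1746: fills the height, so the image is 3230.10 × 1746.00.
Second fit — the 21×9 canvas into 2544×1908 spans the width: 2544.00 × 1090.29 (×0.6244 from 4074×1746).
Applying the same ×0.6244: 3230.10 → 2017.03.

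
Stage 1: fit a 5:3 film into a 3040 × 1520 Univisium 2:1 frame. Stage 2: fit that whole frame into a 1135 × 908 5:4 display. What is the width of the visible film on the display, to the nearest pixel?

First fit — 5:3 into 3040×1520 spans the height: 2533.33 × 1520.00.
Univisium 2:1 in 1135×908: fills the width, so the intermediate becomes 1135.00 × 567.50 — a scale of ×0.3734.
The film scales with it: width 2533.33 × 0.3734 ≈ 945.83.

946 px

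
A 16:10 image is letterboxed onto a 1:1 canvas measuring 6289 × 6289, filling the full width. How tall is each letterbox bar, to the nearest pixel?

Content height = 6289 × 10/16 ≈ 3930.62 px.
Black = 6289 − 3930.62 = 2358.38 px, or 1179.19 per bar.

1179 px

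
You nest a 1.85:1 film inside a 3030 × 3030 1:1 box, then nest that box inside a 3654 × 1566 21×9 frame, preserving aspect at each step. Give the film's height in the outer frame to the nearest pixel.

1.85:1 in 3030×3030: fills the width, so the film is 3030.00 × 1637.84.
1:1 in 3654×1566: fills the height, so the intermediate becomes 1566.00 × 1566.00 — a scale of ×0.5168.
Applying the same ×0.5168: 1637.84 → 846.49.

846 px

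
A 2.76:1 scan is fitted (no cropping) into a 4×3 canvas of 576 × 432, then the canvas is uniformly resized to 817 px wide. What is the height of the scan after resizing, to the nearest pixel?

296 px

In the 576×432 frame the scan fills the width: height = 576 / 2.760 ≈ 208.70 px.
Resizing to 817 px wide multiplies everything by 1.4184: 208.70 → 296.01 px.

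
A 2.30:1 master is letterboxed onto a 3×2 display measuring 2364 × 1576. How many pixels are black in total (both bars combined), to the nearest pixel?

1295883 pixels

2.30:1 (2.300) > 3×2 (1.500), so the master fills the width.
Content height = 2364 / 2.300 ≈ 1027.8261 px.
Black = 1576 − 1027.8261 = 548.1739 px.
Bar area = 548.1739 × 2364 ≈ 1295883 px.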